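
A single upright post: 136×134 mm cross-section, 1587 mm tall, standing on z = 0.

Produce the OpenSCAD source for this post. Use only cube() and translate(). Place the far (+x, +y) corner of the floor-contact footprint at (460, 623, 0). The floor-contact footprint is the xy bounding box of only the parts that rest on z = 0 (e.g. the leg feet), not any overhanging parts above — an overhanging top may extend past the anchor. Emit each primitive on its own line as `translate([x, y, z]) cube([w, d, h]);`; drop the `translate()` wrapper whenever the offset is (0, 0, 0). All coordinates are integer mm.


translate([324, 489, 0]) cube([136, 134, 1587]);


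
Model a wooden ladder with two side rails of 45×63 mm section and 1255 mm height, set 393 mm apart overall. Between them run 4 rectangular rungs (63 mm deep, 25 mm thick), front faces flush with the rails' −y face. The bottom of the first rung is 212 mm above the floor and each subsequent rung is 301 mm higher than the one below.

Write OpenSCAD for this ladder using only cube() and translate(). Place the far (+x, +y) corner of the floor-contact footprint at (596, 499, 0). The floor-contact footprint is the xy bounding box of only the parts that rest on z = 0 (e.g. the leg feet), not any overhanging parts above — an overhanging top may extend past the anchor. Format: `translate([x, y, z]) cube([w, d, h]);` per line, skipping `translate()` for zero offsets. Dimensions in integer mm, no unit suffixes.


// rung span = 393 - 2*45 = 303
// rung[k] z = 212 + k*301
translate([203, 436, 0]) cube([45, 63, 1255]);
translate([551, 436, 0]) cube([45, 63, 1255]);
translate([248, 436, 212]) cube([303, 63, 25]);
translate([248, 436, 513]) cube([303, 63, 25]);
translate([248, 436, 814]) cube([303, 63, 25]);
translate([248, 436, 1115]) cube([303, 63, 25]);


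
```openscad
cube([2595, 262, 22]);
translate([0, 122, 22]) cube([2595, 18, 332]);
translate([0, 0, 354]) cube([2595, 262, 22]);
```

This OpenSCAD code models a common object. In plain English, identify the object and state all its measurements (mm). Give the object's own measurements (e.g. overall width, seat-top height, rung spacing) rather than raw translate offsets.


An I-beam lying along x, 2595 mm long. Overall section height 376 mm. Two flanges 262 mm wide (y) and 22 mm thick, one on the floor and one at the top; a web 18 mm thick runs between them, centred on the flange width.


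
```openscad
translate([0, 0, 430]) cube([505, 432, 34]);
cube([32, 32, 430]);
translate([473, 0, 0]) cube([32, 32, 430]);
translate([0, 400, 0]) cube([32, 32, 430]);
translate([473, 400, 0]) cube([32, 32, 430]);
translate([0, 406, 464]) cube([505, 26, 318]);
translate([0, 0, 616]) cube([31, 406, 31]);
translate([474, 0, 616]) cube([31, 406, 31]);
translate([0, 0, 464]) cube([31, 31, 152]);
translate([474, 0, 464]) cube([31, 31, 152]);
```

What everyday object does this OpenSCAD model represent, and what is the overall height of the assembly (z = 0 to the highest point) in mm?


A chair. The overall height is 782 mm.

A slab on four corner posts with a tall panel at the back — a chair. The seat slab sits at z = 430 with thickness 34, and the 318 mm backrest starts at the seat top, so the overall height is 430 + 34 + 318 = 782 mm.


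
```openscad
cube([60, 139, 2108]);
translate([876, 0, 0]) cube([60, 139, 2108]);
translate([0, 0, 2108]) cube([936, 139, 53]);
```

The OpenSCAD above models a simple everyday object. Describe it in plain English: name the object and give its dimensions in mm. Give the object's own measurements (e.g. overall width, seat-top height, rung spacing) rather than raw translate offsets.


A door frame. The clear opening is 816 mm wide and 2108 mm high. Two 60 mm wide jambs, 139 mm deep, stand either side of the opening from the floor to the top of the opening. A 53 mm thick head sits across the top of both jambs, spanning the full outside width of the frame.


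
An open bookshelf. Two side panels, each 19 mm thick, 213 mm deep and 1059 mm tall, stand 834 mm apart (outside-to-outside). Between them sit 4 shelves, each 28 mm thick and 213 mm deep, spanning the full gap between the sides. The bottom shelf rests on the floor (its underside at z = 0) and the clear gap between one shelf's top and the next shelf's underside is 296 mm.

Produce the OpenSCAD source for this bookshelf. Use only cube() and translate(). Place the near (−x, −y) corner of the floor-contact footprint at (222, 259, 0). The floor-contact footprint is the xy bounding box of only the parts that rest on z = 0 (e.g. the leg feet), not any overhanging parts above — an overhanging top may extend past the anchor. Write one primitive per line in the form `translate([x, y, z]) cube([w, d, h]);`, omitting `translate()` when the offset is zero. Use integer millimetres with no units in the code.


translate([222, 259, 0]) cube([19, 213, 1059]);
translate([1037, 259, 0]) cube([19, 213, 1059]);
translate([241, 259, 0]) cube([796, 213, 28]);
translate([241, 259, 324]) cube([796, 213, 28]);
translate([241, 259, 648]) cube([796, 213, 28]);
translate([241, 259, 972]) cube([796, 213, 28]);


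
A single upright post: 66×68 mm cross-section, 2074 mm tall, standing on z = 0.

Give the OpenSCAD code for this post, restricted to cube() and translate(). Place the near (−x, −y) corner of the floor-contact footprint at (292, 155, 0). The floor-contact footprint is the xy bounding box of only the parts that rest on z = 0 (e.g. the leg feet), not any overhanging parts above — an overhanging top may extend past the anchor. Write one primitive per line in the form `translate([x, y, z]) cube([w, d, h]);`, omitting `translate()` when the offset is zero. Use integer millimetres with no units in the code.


translate([292, 155, 0]) cube([66, 68, 2074]);


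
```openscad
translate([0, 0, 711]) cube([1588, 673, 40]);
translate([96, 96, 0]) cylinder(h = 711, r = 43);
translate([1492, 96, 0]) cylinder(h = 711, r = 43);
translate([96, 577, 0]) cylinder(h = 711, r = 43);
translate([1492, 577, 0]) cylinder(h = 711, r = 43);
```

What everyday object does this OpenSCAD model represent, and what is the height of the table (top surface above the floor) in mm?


A table. The table height is 751 mm.

A 1588×673×40 slab sits at z = 711 on four Ø86 mm round legs — a table. The top surface is at 711 + 40 = 751 mm.


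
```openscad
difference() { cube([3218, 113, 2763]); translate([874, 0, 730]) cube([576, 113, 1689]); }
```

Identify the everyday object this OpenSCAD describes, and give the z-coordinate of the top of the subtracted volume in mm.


A wall with a window opening. The window head height is 2419 mm.

A wall with a rectangular opening subtracted — a window. Sill at z = 730, opening 1689 mm tall, so the head is at 730 + 1689 = 2419 mm.


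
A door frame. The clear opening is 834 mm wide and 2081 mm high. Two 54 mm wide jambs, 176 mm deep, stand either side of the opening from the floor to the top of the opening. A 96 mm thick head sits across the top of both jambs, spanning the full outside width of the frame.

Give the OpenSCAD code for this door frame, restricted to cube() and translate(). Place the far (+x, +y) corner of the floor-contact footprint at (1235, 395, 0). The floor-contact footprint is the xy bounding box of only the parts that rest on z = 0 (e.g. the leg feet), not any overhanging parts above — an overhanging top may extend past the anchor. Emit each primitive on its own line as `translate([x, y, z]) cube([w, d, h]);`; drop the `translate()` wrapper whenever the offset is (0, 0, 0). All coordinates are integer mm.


translate([293, 219, 0]) cube([54, 176, 2081]);
translate([1181, 219, 0]) cube([54, 176, 2081]);
translate([293, 219, 2081]) cube([942, 176, 96]);


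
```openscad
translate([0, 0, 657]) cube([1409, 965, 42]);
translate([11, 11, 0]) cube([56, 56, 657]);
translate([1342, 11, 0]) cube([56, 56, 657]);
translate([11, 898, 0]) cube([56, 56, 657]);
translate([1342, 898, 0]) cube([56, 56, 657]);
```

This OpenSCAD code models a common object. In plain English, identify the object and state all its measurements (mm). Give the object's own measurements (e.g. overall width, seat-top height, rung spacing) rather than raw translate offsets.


A table: top 1409 mm (x) × 965 mm (y), 42 mm thick, upper face at z = 699 mm, on four 56×56 mm square legs, each inset 11 mm from the nearest pair of top edges from z = 0 to the bottom of the top.


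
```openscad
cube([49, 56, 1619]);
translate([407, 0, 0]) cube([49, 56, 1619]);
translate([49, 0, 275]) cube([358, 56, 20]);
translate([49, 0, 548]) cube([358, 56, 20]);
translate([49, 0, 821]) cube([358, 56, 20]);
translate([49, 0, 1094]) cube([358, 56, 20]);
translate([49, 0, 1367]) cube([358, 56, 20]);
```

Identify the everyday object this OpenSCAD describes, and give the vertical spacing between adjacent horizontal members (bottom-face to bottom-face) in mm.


A ladder. The rung spacing is 273 mm.

Two tall 49×56 posts with 5 short bars between them — a ladder. Adjacent rungs sit at z = 275 and z = 548, so the spacing is 548 − 275 = 273 mm.


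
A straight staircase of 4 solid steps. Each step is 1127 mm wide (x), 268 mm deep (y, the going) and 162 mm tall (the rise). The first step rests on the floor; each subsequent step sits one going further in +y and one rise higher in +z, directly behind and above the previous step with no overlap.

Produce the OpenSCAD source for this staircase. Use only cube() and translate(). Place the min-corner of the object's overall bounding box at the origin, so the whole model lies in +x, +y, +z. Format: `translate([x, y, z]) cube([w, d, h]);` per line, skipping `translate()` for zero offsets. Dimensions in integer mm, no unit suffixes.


cube([1127, 268, 162]);
translate([0, 268, 162]) cube([1127, 268, 162]);
translate([0, 536, 324]) cube([1127, 268, 162]);
translate([0, 804, 486]) cube([1127, 268, 162]);


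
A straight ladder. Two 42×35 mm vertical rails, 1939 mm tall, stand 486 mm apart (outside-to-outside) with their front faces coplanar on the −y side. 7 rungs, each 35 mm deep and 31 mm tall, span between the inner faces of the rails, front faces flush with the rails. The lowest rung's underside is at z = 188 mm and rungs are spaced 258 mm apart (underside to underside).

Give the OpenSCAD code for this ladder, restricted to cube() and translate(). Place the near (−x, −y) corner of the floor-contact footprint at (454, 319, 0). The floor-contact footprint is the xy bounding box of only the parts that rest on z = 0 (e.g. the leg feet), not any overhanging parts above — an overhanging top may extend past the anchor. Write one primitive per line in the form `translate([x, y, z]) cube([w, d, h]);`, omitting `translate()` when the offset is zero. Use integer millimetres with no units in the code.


translate([454, 319, 0]) cube([42, 35, 1939]);
translate([898, 319, 0]) cube([42, 35, 1939]);
translate([496, 319, 188]) cube([402, 35, 31]);
translate([496, 319, 446]) cube([402, 35, 31]);
translate([496, 319, 704]) cube([402, 35, 31]);
translate([496, 319, 962]) cube([402, 35, 31]);
translate([496, 319, 1220]) cube([402, 35, 31]);
translate([496, 319, 1478]) cube([402, 35, 31]);
translate([496, 319, 1736]) cube([402, 35, 31]);


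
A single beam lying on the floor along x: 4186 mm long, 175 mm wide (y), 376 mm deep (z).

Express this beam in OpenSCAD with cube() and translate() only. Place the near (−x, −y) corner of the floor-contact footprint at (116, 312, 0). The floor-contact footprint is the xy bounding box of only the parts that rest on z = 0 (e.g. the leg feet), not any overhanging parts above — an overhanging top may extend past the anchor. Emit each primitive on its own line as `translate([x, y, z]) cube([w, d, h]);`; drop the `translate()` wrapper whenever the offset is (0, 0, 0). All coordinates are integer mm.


translate([116, 312, 0]) cube([4186, 175, 376]);


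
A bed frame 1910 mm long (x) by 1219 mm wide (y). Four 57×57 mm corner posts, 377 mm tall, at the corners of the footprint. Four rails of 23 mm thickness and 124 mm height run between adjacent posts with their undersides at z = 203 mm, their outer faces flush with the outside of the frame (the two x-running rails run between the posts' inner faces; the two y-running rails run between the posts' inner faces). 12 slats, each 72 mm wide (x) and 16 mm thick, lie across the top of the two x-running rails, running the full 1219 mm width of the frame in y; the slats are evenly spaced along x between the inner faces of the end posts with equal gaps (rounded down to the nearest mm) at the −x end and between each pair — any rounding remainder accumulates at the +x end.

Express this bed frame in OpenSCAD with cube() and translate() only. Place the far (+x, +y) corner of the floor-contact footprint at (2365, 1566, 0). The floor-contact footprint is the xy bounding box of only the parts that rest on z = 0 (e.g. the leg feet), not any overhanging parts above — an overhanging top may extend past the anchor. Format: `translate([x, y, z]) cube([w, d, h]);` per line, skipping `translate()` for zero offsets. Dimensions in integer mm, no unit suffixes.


translate([455, 347, 0]) cube([57, 57, 377]);
translate([455, 1509, 0]) cube([57, 57, 377]);
translate([2308, 347, 0]) cube([57, 57, 377]);
translate([2308, 1509, 0]) cube([57, 57, 377]);
translate([512, 347, 203]) cube([1796, 23, 124]);
translate([512, 1543, 203]) cube([1796, 23, 124]);
translate([455, 404, 203]) cube([23, 1105, 124]);
translate([2342, 404, 203]) cube([23, 1105, 124]);
translate([583, 347, 327]) cube([72, 1219, 16]);
translate([726, 347, 327]) cube([72, 1219, 16]);
translate([869, 347, 327]) cube([72, 1219, 16]);
translate([1012, 347, 327]) cube([72, 1219, 16]);
translate([1155, 347, 327]) cube([72, 1219, 16]);
translate([1298, 347, 327]) cube([72, 1219, 16]);
translate([1441, 347, 327]) cube([72, 1219, 16]);
translate([1584, 347, 327]) cube([72, 1219, 16]);
translate([1727, 347, 327]) cube([72, 1219, 16]);
translate([1870, 347, 327]) cube([72, 1219, 16]);
translate([2013, 347, 327]) cube([72, 1219, 16]);
translate([2156, 347, 327]) cube([72, 1219, 16]);


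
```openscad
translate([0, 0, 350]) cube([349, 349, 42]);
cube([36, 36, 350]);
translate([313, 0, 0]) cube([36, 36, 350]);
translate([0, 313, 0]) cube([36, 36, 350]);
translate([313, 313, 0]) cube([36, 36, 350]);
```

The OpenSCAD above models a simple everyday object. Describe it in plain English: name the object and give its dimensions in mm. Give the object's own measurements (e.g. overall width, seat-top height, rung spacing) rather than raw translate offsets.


A four-legged stool. The seat is a 349×349×42 mm slab whose top surface is at z = 392 mm; four square legs, each 36×36 mm in cross-section, run from the floor (z = 0) to the underside of the seat, each flush with a corner of the seat.


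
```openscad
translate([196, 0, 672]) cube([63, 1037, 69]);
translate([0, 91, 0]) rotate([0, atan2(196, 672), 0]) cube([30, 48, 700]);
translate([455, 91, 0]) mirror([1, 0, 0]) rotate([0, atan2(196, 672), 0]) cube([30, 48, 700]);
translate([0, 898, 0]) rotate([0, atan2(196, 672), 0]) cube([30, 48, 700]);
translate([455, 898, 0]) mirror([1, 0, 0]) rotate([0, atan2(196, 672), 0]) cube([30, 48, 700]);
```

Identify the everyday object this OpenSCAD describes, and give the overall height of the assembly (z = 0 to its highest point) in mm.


A sawhorse. The overall height is 741 mm.

A beam across two mirrored pairs of raked legs — a sawhorse. The beam's underside is at z = 672 (matching the legs' vertical rise in atan2(196, 672)) and the beam is 69 mm tall, so its top is at 672 + 69 = 741 mm. The raked legs top out at the beam's underside, so that is the highest point.


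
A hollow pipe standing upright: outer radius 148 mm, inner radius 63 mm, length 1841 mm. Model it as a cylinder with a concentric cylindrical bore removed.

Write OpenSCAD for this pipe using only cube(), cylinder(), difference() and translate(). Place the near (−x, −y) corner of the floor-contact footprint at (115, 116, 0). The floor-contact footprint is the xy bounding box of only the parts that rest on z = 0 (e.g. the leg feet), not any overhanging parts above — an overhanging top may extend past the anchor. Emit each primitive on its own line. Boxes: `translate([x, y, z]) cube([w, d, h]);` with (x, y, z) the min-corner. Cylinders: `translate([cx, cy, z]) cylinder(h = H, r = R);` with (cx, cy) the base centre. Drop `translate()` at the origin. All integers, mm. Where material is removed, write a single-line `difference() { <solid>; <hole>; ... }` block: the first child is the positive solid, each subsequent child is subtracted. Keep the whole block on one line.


difference() { translate([263, 264, 0]) cylinder(h = 1841, r = 148); translate([263, 264, 0]) cylinder(h = 1841, r = 63); }


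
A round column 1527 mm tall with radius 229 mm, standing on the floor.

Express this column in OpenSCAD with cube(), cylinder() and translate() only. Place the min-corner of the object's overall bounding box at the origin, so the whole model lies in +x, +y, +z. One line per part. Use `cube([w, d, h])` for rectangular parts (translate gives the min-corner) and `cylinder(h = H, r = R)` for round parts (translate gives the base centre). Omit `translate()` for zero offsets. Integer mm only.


translate([229, 229, 0]) cylinder(h = 1527, r = 229);


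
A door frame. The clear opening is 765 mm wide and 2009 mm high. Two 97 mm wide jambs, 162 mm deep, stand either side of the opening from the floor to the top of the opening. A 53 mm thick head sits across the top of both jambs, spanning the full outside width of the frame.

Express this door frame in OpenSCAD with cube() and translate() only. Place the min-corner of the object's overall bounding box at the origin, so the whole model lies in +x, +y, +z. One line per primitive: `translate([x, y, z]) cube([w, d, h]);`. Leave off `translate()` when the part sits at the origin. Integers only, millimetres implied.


cube([97, 162, 2009]);
translate([862, 0, 0]) cube([97, 162, 2009]);
translate([0, 0, 2009]) cube([959, 162, 53]);


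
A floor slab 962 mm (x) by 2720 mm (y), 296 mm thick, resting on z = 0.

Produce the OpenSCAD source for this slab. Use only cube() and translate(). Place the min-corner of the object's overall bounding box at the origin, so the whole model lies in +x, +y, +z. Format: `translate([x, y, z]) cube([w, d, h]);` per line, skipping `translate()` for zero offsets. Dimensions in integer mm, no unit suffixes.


cube([962, 2720, 296]);


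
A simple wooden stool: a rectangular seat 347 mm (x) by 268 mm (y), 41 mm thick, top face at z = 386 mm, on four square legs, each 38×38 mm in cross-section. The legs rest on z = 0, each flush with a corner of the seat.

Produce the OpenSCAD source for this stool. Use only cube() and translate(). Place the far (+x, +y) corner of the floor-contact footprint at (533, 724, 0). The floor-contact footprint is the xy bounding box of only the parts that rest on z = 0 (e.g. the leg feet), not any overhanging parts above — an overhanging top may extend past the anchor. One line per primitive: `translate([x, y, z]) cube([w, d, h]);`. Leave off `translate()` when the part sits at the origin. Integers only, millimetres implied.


translate([186, 456, 345]) cube([347, 268, 41]);
translate([186, 456, 0]) cube([38, 38, 345]);
translate([495, 456, 0]) cube([38, 38, 345]);
translate([186, 686, 0]) cube([38, 38, 345]);
translate([495, 686, 0]) cube([38, 38, 345]);


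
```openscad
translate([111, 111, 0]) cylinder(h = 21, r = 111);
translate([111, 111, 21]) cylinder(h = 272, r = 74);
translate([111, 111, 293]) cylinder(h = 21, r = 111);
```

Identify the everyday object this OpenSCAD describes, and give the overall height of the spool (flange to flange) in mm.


A spool. The overall height is 314 mm.

Three coaxial cylinders, large–small–large — a spool. Two 21 mm flanges and a 272 mm core give 21 + 272 + 21 = 314 mm.


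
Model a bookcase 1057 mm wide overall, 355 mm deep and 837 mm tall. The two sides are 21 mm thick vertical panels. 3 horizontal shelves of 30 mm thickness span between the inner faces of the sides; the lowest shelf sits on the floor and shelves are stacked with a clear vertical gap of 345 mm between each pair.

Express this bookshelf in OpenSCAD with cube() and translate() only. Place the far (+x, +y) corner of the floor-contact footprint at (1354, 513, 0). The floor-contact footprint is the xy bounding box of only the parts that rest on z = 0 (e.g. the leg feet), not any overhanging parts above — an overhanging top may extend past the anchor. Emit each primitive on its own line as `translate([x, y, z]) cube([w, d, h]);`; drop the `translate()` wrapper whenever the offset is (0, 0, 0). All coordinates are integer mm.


translate([297, 158, 0]) cube([21, 355, 837]);
translate([1333, 158, 0]) cube([21, 355, 837]);
translate([318, 158, 0]) cube([1015, 355, 30]);
translate([318, 158, 375]) cube([1015, 355, 30]);
translate([318, 158, 750]) cube([1015, 355, 30]);


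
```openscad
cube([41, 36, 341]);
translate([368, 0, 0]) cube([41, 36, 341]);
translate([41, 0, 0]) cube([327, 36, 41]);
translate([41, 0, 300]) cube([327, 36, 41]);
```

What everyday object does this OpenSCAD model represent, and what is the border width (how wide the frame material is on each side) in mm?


A picture frame. The border width is 41 mm.

Four thin pieces enclosing a rectangular opening — a picture frame. The two full-height stiles are 341 mm tall; the top rail sits at z = 300 and is 41 mm tall, so the border above the opening is 341 − 300 = 41 mm, matching the stile x-width.


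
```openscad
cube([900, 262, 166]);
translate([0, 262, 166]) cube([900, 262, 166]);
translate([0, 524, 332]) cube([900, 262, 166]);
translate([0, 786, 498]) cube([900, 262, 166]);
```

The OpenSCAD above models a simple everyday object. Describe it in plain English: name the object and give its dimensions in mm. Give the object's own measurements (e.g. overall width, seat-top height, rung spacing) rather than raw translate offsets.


A straight staircase of 4 solid steps. Each step is 900 mm wide (x), 262 mm deep (y, the going) and 166 mm tall (the rise). The first step rests on the floor; each subsequent step sits one going further in +y and one rise higher in +z, directly behind and above the previous step with no overlap.


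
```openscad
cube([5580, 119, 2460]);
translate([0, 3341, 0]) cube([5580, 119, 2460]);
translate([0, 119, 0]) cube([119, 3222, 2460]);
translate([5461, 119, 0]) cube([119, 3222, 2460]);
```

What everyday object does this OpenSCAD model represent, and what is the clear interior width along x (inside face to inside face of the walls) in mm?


A house (or room) frame. The interior width is 5342 mm.

Four 2460 mm walls enclosing a rectangle with no floor or roof — a room or house frame. Outside width is 5580 mm and wall thickness is 119 mm, so the interior width is 5580 − 2 × 119 = 5342 mm.


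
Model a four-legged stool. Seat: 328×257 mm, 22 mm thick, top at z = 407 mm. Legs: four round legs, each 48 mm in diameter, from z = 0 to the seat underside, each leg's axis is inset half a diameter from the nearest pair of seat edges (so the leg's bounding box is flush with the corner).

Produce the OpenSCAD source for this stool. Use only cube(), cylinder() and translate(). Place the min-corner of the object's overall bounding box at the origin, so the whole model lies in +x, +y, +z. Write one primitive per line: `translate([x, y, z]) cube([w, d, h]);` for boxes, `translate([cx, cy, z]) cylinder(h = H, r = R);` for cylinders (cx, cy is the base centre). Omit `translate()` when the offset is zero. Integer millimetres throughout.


// leg_h = 407 - 22 = 385
translate([0, 0, 385]) cube([328, 257, 22]);
translate([24, 24, 0]) cylinder(h = 385, r = 24);
translate([304, 24, 0]) cylinder(h = 385, r = 24);
translate([24, 233, 0]) cylinder(h = 385, r = 24);
translate([304, 233, 0]) cylinder(h = 385, r = 24);


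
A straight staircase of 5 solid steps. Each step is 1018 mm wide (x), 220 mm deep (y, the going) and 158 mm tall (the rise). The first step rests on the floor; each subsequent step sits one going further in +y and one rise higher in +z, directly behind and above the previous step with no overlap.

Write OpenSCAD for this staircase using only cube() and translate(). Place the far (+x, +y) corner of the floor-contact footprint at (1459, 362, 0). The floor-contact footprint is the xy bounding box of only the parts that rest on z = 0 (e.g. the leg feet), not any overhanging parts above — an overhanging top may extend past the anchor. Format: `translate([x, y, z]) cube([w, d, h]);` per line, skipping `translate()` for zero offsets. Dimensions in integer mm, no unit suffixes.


translate([441, 142, 0]) cube([1018, 220, 158]);
translate([441, 362, 158]) cube([1018, 220, 158]);
translate([441, 582, 316]) cube([1018, 220, 158]);
translate([441, 802, 474]) cube([1018, 220, 158]);
translate([441, 1022, 632]) cube([1018, 220, 158]);


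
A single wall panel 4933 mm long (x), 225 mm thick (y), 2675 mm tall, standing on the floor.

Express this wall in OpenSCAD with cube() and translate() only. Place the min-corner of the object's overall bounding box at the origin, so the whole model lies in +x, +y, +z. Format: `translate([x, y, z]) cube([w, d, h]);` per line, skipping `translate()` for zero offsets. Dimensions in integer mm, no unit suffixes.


cube([4933, 225, 2675]);


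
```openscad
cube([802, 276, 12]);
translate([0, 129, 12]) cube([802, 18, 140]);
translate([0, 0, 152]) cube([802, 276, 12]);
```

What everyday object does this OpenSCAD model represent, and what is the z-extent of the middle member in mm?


An I-beam. The web height is 140 mm.

Two wide flanges with a thin centred web — an I-beam. Overall 164 mm minus two 12 mm flanges gives a web of 164 − 2·12 = 140 mm.


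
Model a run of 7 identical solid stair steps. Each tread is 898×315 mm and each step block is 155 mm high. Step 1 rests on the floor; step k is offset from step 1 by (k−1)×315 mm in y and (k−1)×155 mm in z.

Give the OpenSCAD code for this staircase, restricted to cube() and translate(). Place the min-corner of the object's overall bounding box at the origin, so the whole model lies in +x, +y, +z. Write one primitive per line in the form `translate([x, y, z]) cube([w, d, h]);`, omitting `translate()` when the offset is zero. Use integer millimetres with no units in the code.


cube([898, 315, 155]);
translate([0, 315, 155]) cube([898, 315, 155]);
translate([0, 630, 310]) cube([898, 315, 155]);
translate([0, 945, 465]) cube([898, 315, 155]);
translate([0, 1260, 620]) cube([898, 315, 155]);
translate([0, 1575, 775]) cube([898, 315, 155]);
translate([0, 1890, 930]) cube([898, 315, 155]);


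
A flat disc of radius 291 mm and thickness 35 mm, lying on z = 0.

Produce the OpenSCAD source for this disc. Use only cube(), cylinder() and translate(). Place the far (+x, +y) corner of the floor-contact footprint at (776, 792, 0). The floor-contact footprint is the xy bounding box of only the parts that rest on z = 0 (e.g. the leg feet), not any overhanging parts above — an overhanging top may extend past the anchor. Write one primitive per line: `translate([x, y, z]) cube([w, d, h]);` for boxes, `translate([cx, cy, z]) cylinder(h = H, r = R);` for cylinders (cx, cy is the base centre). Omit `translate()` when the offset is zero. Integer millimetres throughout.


translate([485, 501, 0]) cylinder(h = 35, r = 291);


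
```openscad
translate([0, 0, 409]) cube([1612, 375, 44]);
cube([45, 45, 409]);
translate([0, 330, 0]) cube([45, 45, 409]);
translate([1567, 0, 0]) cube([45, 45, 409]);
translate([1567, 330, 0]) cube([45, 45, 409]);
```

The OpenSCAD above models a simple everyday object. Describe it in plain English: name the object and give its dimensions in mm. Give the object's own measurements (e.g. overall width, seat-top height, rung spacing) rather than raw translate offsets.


A bench: a 1612×375 mm seat slab, 44 mm thick, top at z = 453 mm, on four 45×45 mm square legs flush with the seat corners and standing on z = 0.


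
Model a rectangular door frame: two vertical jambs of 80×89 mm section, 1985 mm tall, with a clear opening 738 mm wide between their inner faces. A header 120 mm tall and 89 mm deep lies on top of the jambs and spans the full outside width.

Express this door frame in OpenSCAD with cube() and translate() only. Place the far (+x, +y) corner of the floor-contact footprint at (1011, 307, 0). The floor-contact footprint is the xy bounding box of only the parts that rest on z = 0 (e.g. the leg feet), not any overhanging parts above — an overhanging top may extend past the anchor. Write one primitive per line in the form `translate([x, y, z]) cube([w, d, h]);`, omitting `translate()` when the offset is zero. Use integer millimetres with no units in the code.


translate([113, 218, 0]) cube([80, 89, 1985]);
translate([931, 218, 0]) cube([80, 89, 1985]);
translate([113, 218, 1985]) cube([898, 89, 120]);


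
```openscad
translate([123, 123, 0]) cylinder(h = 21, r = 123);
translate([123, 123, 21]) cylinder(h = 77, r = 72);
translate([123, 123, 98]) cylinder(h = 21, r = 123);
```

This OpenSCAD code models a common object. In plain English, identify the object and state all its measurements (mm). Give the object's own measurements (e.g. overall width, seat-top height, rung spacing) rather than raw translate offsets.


A spool: two coaxial disc flanges of radius 123 mm and thickness 21 mm, joined by a core cylinder of radius 72 mm and height 77 mm. The lower flange rests on z = 0 and the three cylinders share a vertical axis.


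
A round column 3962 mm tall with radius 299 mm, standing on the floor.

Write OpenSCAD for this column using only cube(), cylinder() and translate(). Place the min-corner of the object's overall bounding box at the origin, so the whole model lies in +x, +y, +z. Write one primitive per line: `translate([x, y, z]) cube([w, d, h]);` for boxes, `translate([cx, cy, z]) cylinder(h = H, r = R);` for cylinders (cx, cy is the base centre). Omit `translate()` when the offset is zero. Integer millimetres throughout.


translate([299, 299, 0]) cylinder(h = 3962, r = 299);


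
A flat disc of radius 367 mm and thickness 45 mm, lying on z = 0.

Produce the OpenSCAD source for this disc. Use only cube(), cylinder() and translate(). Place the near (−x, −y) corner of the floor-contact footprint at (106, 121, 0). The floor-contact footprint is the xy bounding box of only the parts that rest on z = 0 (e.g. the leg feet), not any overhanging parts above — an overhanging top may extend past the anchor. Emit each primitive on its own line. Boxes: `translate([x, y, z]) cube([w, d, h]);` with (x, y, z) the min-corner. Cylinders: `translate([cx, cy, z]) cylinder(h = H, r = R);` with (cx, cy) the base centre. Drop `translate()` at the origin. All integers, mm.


translate([473, 488, 0]) cylinder(h = 45, r = 367);


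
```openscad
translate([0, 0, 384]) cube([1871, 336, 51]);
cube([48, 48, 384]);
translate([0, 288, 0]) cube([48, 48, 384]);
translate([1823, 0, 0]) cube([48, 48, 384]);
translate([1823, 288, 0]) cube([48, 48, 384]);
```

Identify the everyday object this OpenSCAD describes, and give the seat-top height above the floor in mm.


A bench. The seat-top height is 435 mm.

A long slab on four corner posts — a bench. The slab sits at z = 384 with thickness 51, so the top is 384 + 51 = 435 mm.


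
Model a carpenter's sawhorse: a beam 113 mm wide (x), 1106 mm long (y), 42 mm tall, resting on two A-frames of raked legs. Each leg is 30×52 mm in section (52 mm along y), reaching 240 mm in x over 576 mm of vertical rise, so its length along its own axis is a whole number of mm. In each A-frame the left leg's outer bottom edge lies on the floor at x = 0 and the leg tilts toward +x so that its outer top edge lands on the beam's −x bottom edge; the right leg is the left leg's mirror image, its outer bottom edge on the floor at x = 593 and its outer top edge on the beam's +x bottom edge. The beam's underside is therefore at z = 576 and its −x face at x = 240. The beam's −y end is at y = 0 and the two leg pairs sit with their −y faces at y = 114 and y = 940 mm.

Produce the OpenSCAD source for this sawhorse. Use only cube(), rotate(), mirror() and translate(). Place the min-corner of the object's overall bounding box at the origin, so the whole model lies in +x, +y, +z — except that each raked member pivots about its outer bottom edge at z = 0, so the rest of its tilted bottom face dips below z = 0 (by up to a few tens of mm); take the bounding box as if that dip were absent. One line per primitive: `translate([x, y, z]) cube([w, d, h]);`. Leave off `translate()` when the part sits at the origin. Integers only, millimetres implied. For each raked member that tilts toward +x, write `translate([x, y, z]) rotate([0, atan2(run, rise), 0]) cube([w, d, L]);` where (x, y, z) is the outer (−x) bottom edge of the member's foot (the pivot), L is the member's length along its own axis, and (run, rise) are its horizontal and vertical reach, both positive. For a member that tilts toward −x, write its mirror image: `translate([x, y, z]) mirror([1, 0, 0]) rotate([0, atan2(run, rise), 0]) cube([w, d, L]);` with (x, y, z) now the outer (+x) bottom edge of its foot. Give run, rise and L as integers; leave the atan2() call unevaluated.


translate([240, 0, 576]) cube([113, 1106, 42]);
translate([0, 114, 0]) rotate([0, atan2(240, 576), 0]) cube([30, 52, 624]);
translate([593, 114, 0]) mirror([1, 0, 0]) rotate([0, atan2(240, 576), 0]) cube([30, 52, 624]);
translate([0, 940, 0]) rotate([0, atan2(240, 576), 0]) cube([30, 52, 624]);
translate([593, 940, 0]) mirror([1, 0, 0]) rotate([0, atan2(240, 576), 0]) cube([30, 52, 624]);


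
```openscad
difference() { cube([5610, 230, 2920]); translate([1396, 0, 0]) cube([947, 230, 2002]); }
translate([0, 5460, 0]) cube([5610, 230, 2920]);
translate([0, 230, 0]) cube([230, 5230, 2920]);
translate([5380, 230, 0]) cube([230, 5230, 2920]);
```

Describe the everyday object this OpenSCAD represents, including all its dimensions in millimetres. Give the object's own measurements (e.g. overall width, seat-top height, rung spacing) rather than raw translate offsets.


A single room: four walls, each 2920 mm tall and 230 mm thick, enclosing an outside footprint 5610×5690 mm (x × y), no floor or roof. The front and back walls (−y and +y sides) run the full x-width; the side walls fit between their inner faces. A door opening 947 mm wide and 2002 mm tall is cut through the front wall from the floor up, its −x edge 1396 mm from the wall's −x end.


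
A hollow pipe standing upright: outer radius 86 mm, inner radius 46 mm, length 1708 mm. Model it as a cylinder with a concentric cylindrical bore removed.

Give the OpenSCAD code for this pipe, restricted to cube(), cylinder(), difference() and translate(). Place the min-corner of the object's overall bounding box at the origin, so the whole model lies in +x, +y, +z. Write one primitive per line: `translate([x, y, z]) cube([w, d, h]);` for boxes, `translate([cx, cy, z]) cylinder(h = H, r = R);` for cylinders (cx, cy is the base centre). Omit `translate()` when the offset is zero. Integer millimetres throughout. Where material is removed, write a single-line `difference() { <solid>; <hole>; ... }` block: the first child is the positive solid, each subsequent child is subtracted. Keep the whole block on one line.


difference() { translate([86, 86, 0]) cylinder(h = 1708, r = 86); translate([86, 86, 0]) cylinder(h = 1708, r = 46); }


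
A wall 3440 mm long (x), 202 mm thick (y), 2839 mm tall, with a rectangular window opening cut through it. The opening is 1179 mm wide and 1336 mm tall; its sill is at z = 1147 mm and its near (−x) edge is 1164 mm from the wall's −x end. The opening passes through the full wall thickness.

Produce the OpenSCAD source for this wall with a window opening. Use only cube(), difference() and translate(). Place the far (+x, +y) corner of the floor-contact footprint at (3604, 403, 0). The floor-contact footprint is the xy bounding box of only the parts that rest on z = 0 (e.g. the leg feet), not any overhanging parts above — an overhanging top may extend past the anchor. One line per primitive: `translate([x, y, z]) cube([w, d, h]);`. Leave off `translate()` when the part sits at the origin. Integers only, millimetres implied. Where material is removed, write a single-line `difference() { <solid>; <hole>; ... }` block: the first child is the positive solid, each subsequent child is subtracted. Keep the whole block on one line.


difference() { translate([164, 201, 0]) cube([3440, 202, 2839]); translate([1328, 201, 1147]) cube([1179, 202, 1336]); }


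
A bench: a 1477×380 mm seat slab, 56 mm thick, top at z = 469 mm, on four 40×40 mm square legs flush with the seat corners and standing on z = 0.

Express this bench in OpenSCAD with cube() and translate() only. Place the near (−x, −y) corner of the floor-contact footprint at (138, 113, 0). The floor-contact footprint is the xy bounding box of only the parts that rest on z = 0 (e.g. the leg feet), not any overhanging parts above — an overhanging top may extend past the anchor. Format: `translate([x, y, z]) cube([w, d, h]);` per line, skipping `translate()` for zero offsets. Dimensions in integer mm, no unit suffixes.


translate([138, 113, 413]) cube([1477, 380, 56]);
translate([138, 113, 0]) cube([40, 40, 413]);
translate([138, 453, 0]) cube([40, 40, 413]);
translate([1575, 113, 0]) cube([40, 40, 413]);
translate([1575, 453, 0]) cube([40, 40, 413]);


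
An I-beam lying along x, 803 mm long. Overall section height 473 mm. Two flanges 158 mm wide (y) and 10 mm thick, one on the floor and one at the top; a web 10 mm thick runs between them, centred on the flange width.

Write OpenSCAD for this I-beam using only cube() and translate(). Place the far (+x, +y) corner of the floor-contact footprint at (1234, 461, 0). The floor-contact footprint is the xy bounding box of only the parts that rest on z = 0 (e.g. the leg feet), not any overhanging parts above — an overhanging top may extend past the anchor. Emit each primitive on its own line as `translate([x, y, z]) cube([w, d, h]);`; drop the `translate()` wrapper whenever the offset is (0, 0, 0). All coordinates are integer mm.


translate([431, 303, 0]) cube([803, 158, 10]);
translate([431, 377, 10]) cube([803, 10, 453]);
translate([431, 303, 463]) cube([803, 158, 10]);


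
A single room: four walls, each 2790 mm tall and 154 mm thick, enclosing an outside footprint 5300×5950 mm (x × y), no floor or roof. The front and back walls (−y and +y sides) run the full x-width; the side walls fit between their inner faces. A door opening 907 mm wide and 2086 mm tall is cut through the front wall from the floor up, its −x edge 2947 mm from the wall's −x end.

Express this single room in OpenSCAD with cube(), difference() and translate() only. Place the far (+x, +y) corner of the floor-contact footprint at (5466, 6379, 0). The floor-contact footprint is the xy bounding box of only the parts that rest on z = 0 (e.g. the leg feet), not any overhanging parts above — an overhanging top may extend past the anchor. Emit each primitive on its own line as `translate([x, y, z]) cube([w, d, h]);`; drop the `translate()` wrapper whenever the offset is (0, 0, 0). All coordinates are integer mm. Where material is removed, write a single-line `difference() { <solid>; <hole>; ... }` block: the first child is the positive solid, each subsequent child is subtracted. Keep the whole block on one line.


difference() { translate([166, 429, 0]) cube([5300, 154, 2790]); translate([3113, 429, 0]) cube([907, 154, 2086]); }
translate([166, 6225, 0]) cube([5300, 154, 2790]);
translate([166, 583, 0]) cube([154, 5642, 2790]);
translate([5312, 583, 0]) cube([154, 5642, 2790]);


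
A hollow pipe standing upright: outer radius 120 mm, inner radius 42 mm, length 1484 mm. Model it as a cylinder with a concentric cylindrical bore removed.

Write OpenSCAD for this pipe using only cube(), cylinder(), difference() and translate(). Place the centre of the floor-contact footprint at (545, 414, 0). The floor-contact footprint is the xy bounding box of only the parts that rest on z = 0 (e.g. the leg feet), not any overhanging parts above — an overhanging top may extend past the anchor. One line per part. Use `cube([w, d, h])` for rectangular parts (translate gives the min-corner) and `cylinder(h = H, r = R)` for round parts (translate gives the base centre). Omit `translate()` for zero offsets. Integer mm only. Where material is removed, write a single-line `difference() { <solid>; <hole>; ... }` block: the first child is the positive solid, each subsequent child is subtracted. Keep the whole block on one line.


difference() { translate([545, 414, 0]) cylinder(h = 1484, r = 120); translate([545, 414, 0]) cylinder(h = 1484, r = 42); }
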